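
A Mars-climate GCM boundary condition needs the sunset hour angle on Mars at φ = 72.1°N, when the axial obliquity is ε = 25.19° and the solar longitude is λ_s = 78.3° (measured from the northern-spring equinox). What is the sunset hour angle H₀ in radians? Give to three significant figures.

H₀ = 3.14 rad

Solar declination: sin δ = sin ε · sin λ_s = sin 25.19° × sin 78.3° = 0.41678, so δ = +24.631°.
Sunrise equation: cos H₀ = −tan φ · tan δ = -1.4195 ≤ −1, so the Sun never sets (polar day) and H₀ = π.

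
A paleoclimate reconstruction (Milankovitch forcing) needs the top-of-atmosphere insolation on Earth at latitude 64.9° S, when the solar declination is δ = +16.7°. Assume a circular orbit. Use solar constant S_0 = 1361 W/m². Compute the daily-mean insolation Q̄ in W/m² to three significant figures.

Q̄ ≈ 36.5 W/m²

cos h₀ = −tan(-64.9°) tan(+16.700°) = 0.6405, h₀ = 0.8757 rad.
Bracket: h₀ sin ϕ sin δ + cos ϕ cos δ sin h₀ = 0.8757×-0.90557×0.28736 + 0.42420×0.95782×0.76799 = -0.227879 + 0.312040 = 0.084161.
Q̄ = (S_0/π) × [bracket] = (1361/π) × 0.084161 = 36.46 W/m².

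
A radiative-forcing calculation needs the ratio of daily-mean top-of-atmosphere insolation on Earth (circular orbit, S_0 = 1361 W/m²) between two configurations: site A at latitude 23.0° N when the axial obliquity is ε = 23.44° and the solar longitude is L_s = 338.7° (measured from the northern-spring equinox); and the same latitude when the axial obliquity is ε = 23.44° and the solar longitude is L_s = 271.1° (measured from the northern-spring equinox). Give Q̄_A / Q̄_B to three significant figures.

— Configuration A (ϕ=+23.0°):
Solar declination: sin δ = sin ε · sin L_s = sin 23.44° × sin 338.7° = -0.14450, so δ = -8.308°.
cos h₀ = −tan(+23.0°) tan(-8.308°) = 0.0620, h₀ = 1.5088 rad.
Bracket: h₀ sin ϕ sin δ + cos ϕ cos δ sin h₀ = 1.5088×0.39073×-0.14450 + 0.92050×0.98951×0.99808 = -0.085188 + 0.909095 = 0.823907.
Q̄ = (S_0/π) × [bracket] = (1361/π) × 0.823907 = 356.93 W/m².
— Configuration B (ϕ=+23.0°):
Solar declination: sin δ = sin ε · sin L_s = sin 23.44° × sin 271.1° = -0.39772, so δ = -23.435°.
cos h₀ = −tan(+23.0°) tan(-23.435°) = 0.1840, h₀ = 1.3857 rad.
Bracket: h₀ sin ϕ sin δ + cos ϕ cos δ sin h₀ = 1.3857×0.39073×-0.39772 + 0.92050×0.91751×0.98293 = -0.215339 + 0.830151 = 0.614812.
Q̄ = (S_0/π) × [bracket] = (1361/π) × 0.614812 = 266.35 W/m².
Ratio Q̄_A / Q̄_B = 356.93 / 266.35 = 1.340.

Q̄_A / Q̄_B ≈ 1.34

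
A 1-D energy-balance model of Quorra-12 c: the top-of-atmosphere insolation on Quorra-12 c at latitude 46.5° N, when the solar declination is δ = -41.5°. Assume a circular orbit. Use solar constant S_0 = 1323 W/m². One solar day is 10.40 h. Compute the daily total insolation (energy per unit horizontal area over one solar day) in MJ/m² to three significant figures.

0.135 MJ/m²

cos h₀ = −tan(+46.5°) tan(-41.500°) = 0.9323, h₀ = 0.3701 rad.
Bracket: h₀ sin ϕ sin δ + cos ϕ cos δ sin h₀ = 0.3701×0.72537×-0.66262 + 0.68835×0.74896×0.36167 = -0.177887 + 0.186458 = 0.008571.
Q̄ = (S_0/π) × [bracket] = (1323/π) × 0.008571 = 3.6095 W/m².
Daily total = Q̄ × 10.40 h × 3600 s/h = 3.6095 × 10.40 × 3600 / 10⁶ = 0.1351 MJ/m².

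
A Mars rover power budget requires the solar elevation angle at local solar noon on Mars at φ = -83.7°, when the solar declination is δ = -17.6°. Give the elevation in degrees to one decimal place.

23.9°

At local noon the hour angle is zero, so the zenith angle equals |φ − δ| = |-83.7° − (-17.600°)| = 66.100°.
Elevation = 90° − 66.100° = 23.9°.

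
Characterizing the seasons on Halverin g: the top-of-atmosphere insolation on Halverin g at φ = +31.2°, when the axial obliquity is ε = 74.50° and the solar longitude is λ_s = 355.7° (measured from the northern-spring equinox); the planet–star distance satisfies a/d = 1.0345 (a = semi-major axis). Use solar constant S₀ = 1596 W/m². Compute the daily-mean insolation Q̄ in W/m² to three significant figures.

Q̄ ≈ 432 W/m²

Solar declination: sin δ = sin ε · sin λ_s = sin 74.50° × sin 355.7° = -0.07225, so δ = -4.143°.
cos H₀ = −tan(+31.2°) tan(-4.143°) = 0.0439, H₀ = 1.5269 rad.
Bracket: H₀ sin φ sin δ + cos φ cos δ sin H₀ = 1.5269×0.51803×-0.07225 + 0.85536×0.99739×0.99904 = -0.057148 + 0.852309 = 0.795161.
Inverse-square distance factor (a/d)² = 1.0345² = 1.070190.
Q̄ = (S₀/π) × 1.070190 × [bracket] = (1596/π) × 1.070190 × 0.795161 = 432.3 W/m².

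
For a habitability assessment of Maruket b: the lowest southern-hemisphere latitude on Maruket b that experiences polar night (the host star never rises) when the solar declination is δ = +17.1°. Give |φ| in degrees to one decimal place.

Polar night requires cos H₀ = −tan φ tan δ ≥ 1, i.e. tan φ tan δ ≤ −1.
The boundary is |tan φ| · |tan δ| = 1, so |φ| = 90° − |δ| = 90° − 17.1° = 72.9° in the southern hemisphere.

|φ| = 72.9°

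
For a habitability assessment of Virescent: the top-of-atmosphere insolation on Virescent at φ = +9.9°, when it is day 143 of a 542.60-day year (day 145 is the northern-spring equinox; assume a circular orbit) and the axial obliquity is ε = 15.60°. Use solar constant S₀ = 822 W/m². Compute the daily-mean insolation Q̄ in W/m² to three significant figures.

Q̄ ≈ 257 W/m²

Solar longitude: λ_s = 360° × (143 − 145)/542.60 = -1.327°, i.e. -1.327° + 360° = 358.673°.
sin δ = sin 15.60° × sin 358.673° = -0.00623, so δ = -0.357°.
cos H₀ = −tan(+9.9°) tan(-0.357°) = 0.0011, H₀ = 1.5697 rad.
Bracket: H₀ sin φ sin δ + cos φ cos δ sin H₀ = 1.5697×0.17193×-0.00623 + 0.98511×0.99998×1.00000 = -0.001681 + 0.985090 = 0.983409.
Q̄ = (S₀/π) × [bracket] = (822/π) × 0.983409 = 257.3 W/m².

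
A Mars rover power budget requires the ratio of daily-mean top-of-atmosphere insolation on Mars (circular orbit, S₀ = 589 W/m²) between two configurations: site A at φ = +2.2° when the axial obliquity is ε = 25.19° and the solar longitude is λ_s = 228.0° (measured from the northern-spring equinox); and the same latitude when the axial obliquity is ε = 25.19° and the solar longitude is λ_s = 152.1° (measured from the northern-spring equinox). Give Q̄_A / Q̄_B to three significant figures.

Q̄_A / Q̄_B ≈ 0.937

— Configuration A (φ=+2.2°):
Solar declination: sin δ = sin ε · sin λ_s = sin 25.19° × sin 228.0° = -0.31630, so δ = -18.439°.
cos H₀ = −tan(+2.2°) tan(-18.439°) = 0.0128, H₀ = 1.5580 rad.
Bracket: H₀ sin φ sin δ + cos φ cos δ sin H₀ = 1.5580×0.03839×-0.31630 + 0.99926×0.94866×0.99992 = -0.018918 + 0.947882 = 0.928964.
Q̄ = (S₀/π) × [bracket] = (589/π) × 0.928964 = 174.17 W/m².
— Configuration B (φ=+2.2°):
Solar declination: sin δ = sin ε · sin λ_s = sin 25.19° × sin 152.1° = 0.19916, so δ = +11.488°.
cos H₀ = −tan(+2.2°) tan(+11.488°) = -0.0078, H₀ = 1.5786 rad.
Bracket: H₀ sin φ sin δ + cos φ cos δ sin H₀ = 1.5786×0.03839×0.19916 + 0.99926×0.97997×0.99997 = 0.012070 + 0.979215 = 0.991285.
Q̄ = (S₀/π) × [bracket] = (589/π) × 0.991285 = 185.85 W/m².
Ratio Q̄_A / Q̄_B = 174.17 / 185.85 = 0.9372.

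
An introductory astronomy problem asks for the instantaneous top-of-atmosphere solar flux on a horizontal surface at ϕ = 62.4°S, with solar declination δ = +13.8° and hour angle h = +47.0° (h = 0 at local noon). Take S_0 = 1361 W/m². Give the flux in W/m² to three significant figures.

130 W/m²

cos θ_z = sin ϕ sin δ + cos ϕ cos δ cos h = -0.211389 + 0.306847 = 0.095458.
Flux = S_0 · cos θ_z = 1361 × 0.095458 = 129.9 W/m².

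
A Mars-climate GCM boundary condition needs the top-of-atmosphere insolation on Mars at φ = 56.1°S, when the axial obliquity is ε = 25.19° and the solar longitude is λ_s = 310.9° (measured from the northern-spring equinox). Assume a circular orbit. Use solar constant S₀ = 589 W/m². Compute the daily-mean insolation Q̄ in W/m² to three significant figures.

Q̄ ≈ 191 W/m²

Solar declination: sin δ = sin ε · sin λ_s = sin 25.19° × sin 310.9° = -0.32171, so δ = -18.766°.
cos H₀ = −tan(-56.1°) tan(-18.766°) = -0.5056, H₀ = 2.1009 rad.
Bracket: H₀ sin φ sin δ + cos φ cos δ sin H₀ = 2.1009×-0.83001×-0.32171 + 0.55775×0.94684×0.86275 = 0.560988 + 0.455618 = 1.016606.
Q̄ = (S₀/π) × [bracket] = (589/π) × 1.016606 = 190.6 W/m².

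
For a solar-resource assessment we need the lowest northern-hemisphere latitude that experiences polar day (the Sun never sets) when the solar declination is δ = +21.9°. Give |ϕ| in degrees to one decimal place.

Polar day requires cos h₀ = −tan ϕ tan δ ≤ −1, i.e. tan ϕ tan δ ≥ 1.
The boundary is |tan ϕ| · |tan δ| = 1, so |ϕ| = 90° − |δ| = 90° − 21.9° = 68.1° in the northern hemisphere.

|ϕ| = 68.1°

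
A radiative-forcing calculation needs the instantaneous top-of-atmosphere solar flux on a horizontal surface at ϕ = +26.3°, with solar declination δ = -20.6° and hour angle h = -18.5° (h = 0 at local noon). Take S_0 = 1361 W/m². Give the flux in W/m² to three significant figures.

cos θ_z = sin ϕ sin δ + cos ϕ cos δ cos h = -0.155891 + 0.795800 = 0.639909.
Flux = S_0 · cos θ_z = 1361 × 0.639909 = 870.9 W/m².

871 W/m²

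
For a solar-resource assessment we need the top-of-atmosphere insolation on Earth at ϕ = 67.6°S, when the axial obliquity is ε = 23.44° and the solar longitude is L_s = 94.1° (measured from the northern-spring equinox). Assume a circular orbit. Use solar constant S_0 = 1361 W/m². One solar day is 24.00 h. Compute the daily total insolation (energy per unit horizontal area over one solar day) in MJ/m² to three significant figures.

Solar declination: sin δ = sin ε · sin L_s = sin 23.44° × sin 94.1° = 0.39677, so δ = +23.376°.
cos h₀ = −tan(-67.6°) tan(+23.376°) = 1.0487 ≥ 1 ⇒ polar night, h₀ = 0 and Q̄ = 0.
Daily total = Q̄ × 24.00 h × 3600 s/h = 0.00 MJ/m².

0.00 MJ/m²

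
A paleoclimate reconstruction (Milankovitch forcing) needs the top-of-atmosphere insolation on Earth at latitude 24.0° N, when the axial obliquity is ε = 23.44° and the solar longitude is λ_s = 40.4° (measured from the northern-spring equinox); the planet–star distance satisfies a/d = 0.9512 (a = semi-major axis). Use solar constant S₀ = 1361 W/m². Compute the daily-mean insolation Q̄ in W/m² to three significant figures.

Q̄ ≈ 413 W/m²

Solar declination: sin δ = sin ε · sin λ_s = sin 23.44° × sin 40.4° = 0.25781, so δ = +14.940°.
cos H₀ = −tan(+24.0°) tan(+14.940°) = -0.1188, H₀ = 1.6899 rad.
Bracket: H₀ sin φ sin δ + cos φ cos δ sin H₀ = 1.6899×0.40674×0.25781 + 0.91355×0.96619×0.99292 = 0.177206 + 0.876414 = 1.053620.
Inverse-square distance factor (a/d)² = 0.9512² = 0.904781.
Q̄ = (S₀/π) × 0.904781 × [bracket] = (1361/π) × 0.904781 × 1.053620 = 413.0 W/m².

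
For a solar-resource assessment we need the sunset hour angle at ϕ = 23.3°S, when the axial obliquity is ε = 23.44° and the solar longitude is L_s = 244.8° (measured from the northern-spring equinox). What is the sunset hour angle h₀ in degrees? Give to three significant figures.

h₀ = 99.6°

Solar declination: sin δ = sin ε · sin L_s = sin 23.44° × sin 244.8° = -0.35993, so δ = -21.096°.
cos h₀ = −tan ϕ · tan δ = −tan(-23.3°) × tan(-21.096°) = -0.1661, so h₀ = 1.7377 rad = 99.56°.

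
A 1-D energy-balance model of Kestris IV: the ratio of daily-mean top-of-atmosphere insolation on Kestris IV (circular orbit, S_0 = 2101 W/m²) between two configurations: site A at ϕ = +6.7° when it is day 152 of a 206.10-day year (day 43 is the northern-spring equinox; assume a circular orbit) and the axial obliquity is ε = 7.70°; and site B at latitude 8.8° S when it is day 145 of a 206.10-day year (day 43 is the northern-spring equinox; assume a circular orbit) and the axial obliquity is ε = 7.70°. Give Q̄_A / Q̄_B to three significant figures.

Q̄_A / Q̄_B ≈ 1.00

— Configuration A (ϕ=+6.7°):
Solar longitude: L_s = 360° × (152 − 43)/206.10 = 190.393°.
sin δ = sin 7.70° × sin 190.393° = -0.02417, so δ = -1.385°.
cos h₀ = −tan(+6.7°) tan(-1.385°) = 0.0028, h₀ = 1.5680 rad.
Bracket: h₀ sin ϕ sin δ + cos ϕ cos δ sin h₀ = 1.5680×0.11667×-0.02417 + 0.99317×0.99971×1.00000 = -0.004422 + 0.992882 = 0.988460.
Q̄ = (S_0/π) × [bracket] = (2101/π) × 0.988460 = 661.05 W/m².
— Configuration B (ϕ=-8.8°):
Solar longitude: L_s = 360° × (145 − 43)/206.10 = 178.166°.
sin δ = sin 7.70° × sin 178.166° = 0.00429, so δ = +0.246°.
cos h₀ = −tan(-8.8°) tan(+0.246°) = 0.0007, h₀ = 1.5701 rad.
Bracket: h₀ sin ϕ sin δ + cos ϕ cos δ sin h₀ = 1.5701×-0.15299×0.00429 + 0.98823×0.99999×1.00000 = -0.001030 + 0.988220 = 0.987190.
Q̄ = (S_0/π) × [bracket] = (2101/π) × 0.987190 = 660.20 W/m².
Ratio Q̄_A / Q̄_B = 661.05 / 660.20 = 1.001.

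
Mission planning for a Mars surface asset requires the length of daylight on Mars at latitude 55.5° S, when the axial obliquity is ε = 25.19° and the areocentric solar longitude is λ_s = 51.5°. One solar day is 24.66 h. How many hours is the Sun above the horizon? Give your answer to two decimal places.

sin δ = sin 25.19° × sin 51.5° = 0.33309, so δ = +19.457°.
cos H₀ = −tan φ · tan δ = −tan(-55.5°) × tan(+19.457°) = 0.5140, so H₀ = 1.0309 rad = 59.07°.
Daylight = 2H₀/(2π) × 24.66 h = (1.0309/π) × 24.66 = 8.09 h.

8.09 h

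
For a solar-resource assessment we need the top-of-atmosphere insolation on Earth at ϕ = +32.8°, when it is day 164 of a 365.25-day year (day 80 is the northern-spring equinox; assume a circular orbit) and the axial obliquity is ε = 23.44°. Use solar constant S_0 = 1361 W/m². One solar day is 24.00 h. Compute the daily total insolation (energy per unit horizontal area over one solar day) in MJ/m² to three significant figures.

42.6 MJ/m²

Solar longitude: L_s = 360° × (164 − 80)/365.25 = 82.793°.
sin δ = sin 23.44° × sin 82.793° = 0.39465, so δ = +23.244°.
cos h₀ = −tan(+32.8°) tan(+23.244°) = -0.2768, h₀ = 1.8513 rad.
Bracket: h₀ sin ϕ sin δ + cos ϕ cos δ sin h₀ = 1.8513×0.54171×0.39465 + 0.84057×0.91883×0.96093 = 0.395782 + 0.742166 = 1.137948.
Q̄ = (S_0/π) × [bracket] = (1361/π) × 1.137948 = 492.98 W/m².
Daily total = Q̄ × 24.00 h × 3600 s/h = 492.98 × 24.00 × 3600 / 10⁶ = 42.59 MJ/m².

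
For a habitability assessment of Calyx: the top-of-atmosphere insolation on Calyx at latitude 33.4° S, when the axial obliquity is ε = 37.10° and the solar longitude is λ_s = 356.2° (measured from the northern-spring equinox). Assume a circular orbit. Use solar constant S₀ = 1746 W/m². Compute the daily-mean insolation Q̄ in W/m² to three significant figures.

Q̄ ≈ 483 W/m²

Solar declination: sin δ = sin ε · sin λ_s = sin 37.10° × sin 356.2° = -0.03998, so δ = -2.291°.
cos H₀ = −tan(-33.4°) tan(-2.291°) = -0.0264, H₀ = 1.5972 rad.
Bracket: H₀ sin φ sin δ + cos φ cos δ sin H₀ = 1.5972×-0.55048×-0.03998 + 0.83485×0.99920×0.99965 = 0.035151 + 0.833890 = 0.869041.
Q̄ = (S₀/π) × [bracket] = (1746/π) × 0.869041 = 483.0 W/m².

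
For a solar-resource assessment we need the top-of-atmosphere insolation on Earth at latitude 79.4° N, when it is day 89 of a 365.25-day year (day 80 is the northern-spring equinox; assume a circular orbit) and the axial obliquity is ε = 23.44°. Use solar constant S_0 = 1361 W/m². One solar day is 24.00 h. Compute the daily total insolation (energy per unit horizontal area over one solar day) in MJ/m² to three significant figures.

10.8 MJ/m²

Solar longitude: L_s = 360° × (89 − 80)/365.25 = 8.871°.
sin δ = sin 23.44° × sin 8.871° = 0.06134, so δ = +3.517°.
cos h₀ = −tan(+79.4°) tan(+3.517°) = -0.3284, h₀ = 1.9054 rad.
Bracket: h₀ sin ϕ sin δ + cos ϕ cos δ sin h₀ = 1.9054×0.98294×0.06134 + 0.18395×0.99812×0.94454 = 0.114883 + 0.173421 = 0.288304.
Q̄ = (S_0/π) × [bracket] = (1361/π) × 0.288304 = 124.90 W/m².
Daily total = Q̄ × 24.00 h × 3600 s/h = 124.90 × 24.00 × 3600 / 10⁶ = 10.79 MJ/m².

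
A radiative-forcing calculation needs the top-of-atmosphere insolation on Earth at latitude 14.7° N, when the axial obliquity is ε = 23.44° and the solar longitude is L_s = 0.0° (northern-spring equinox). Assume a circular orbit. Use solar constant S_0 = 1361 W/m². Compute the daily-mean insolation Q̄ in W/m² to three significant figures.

Solar declination: sin δ = sin ε · sin L_s = sin 23.44° × sin 0.0° = 0.00000, so δ = +0.000°.
cos h₀ = −tan(+14.7°) tan(+0.000°) = -0.0000, h₀ = 1.5708 rad.
Bracket: h₀ sin ϕ sin δ + cos ϕ cos δ sin h₀ = 1.5708×0.25376×0.00000 + 0.96727×1.00000×1.00000 = 0.000000 + 0.967270 = 0.967270.
Q̄ = (S_0/π) × [bracket] = (1361/π) × 0.967270 = 419.0 W/m².

Q̄ ≈ 419 W/m²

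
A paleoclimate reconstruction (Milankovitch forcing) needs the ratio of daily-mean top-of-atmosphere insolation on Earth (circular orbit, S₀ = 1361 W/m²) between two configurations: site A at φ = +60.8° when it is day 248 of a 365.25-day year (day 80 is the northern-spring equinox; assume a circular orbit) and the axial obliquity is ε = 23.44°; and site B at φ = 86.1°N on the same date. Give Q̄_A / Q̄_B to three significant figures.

— Configuration A (φ=+60.8°):
Solar longitude: λ_s = 360° × (248 − 80)/365.25 = 165.585°.
sin δ = sin 23.44° × sin 165.585° = 0.09903, so δ = +5.683°.
cos H₀ = −tan(+60.8°) tan(+5.683°) = -0.1781, H₀ = 1.7498 rad.
Bracket: H₀ sin φ sin δ + cos φ cos δ sin H₀ = 1.7498×0.87292×0.09903 + 0.48786×0.99508×0.98402 = 0.151262 + 0.477702 = 0.628964.
Q̄ = (S₀/π) × [bracket] = (1361/π) × 0.628964 = 272.48 W/m².
— Configuration B (φ=+86.1°):
cos H₀ = −tan(+86.1°) tan(+5.683°) = -1.4597 ≤ −1 ⇒ polar day, H₀ = π.
Bracket: H₀ sin φ sin δ + cos φ cos δ sin H₀ = 3.1416×0.99768×0.09903 + 0.06802×0.99508×0.00000 = 0.310391 + 0.000000 = 0.310391.
Q̄ = (S₀/π) × [bracket] = (1361/π) × 0.310391 = 134.47 W/m².
Ratio Q̄_A / Q̄_B = 272.48 / 134.47 = 2.026.

Q̄_A / Q̄_B ≈ 2.03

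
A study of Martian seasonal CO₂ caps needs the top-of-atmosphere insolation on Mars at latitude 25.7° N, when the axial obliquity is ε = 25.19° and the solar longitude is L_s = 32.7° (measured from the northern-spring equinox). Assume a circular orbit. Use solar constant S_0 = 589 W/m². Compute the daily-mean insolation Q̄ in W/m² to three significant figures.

Q̄ ≈ 195 W/m²

Solar declination: sin δ = sin ε · sin L_s = sin 25.19° × sin 32.7° = 0.22994, so δ = +13.293°.
cos h₀ = −tan(+25.7°) tan(+13.293°) = -0.1137, h₀ = 1.6848 rad.
Bracket: h₀ sin ϕ sin δ + cos ϕ cos δ sin h₀ = 1.6848×0.43366×0.22994 + 0.90108×0.97321×0.99351 = 0.168001 + 0.871249 = 1.039250.
Q̄ = (S_0/π) × [bracket] = (589/π) × 1.039250 = 194.8 W/m².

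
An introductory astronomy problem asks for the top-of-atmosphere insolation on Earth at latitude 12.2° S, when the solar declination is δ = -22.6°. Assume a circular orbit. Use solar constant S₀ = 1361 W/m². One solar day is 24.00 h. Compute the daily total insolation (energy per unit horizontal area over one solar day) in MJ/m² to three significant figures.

cos H₀ = −tan(-12.2°) tan(-22.600°) = -0.0900, H₀ = 1.6609 rad.
Bracket: H₀ sin φ sin δ + cos φ cos δ sin H₀ = 1.6609×-0.21132×-0.38430 + 0.97742×0.92321×0.99594 = 0.134882 + 0.898700 = 1.033582.
Q̄ = (S₀/π) × [bracket] = (1361/π) × 1.033582 = 447.77 W/m².
Daily total = Q̄ × 24.00 h × 3600 s/h = 447.77 × 24.00 × 3600 / 10⁶ = 38.69 MJ/m².

38.7 MJ/m²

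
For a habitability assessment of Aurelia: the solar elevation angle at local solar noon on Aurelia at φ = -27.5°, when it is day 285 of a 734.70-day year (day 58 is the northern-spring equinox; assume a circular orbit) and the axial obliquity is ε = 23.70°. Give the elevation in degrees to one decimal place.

Solar longitude: λ_s = 360° × (285 − 58)/734.70 = 111.229°.
sin δ = sin 23.70° × sin 111.229° = 0.37467, so δ = +22.004°.
At local noon the hour angle is zero, so the zenith angle equals |φ − δ| = |-27.5° − (+22.004°)| = 49.504°.
Elevation = 90° − 49.504° = 40.5°.

40.5°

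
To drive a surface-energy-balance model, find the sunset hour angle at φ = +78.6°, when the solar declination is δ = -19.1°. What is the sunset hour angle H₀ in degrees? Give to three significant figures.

cos H₀ = −tan φ · tan δ = 1.7174 ≥ 1, so the Sun never rises (polar night) and H₀ = 0.

H₀ = 0.00°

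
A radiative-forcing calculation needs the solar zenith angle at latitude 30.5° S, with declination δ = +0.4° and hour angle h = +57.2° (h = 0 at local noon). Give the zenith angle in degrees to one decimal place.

θ_z = 62.4°

cos θ_z = sin φ sin δ + cos φ cos δ cos h = -0.003543 + 0.466740 = 0.463197.
θ_z = arccos(0.463197) = 62.4°.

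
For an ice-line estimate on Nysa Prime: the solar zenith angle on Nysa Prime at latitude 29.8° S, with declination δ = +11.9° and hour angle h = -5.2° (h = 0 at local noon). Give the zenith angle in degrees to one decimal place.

cos θ_z = sin ϕ sin δ + cos ϕ cos δ cos h = -0.102478 + 0.845622 = 0.743144.
θ_z = arccos(0.743144) = 42.0°.

θ_z = 42.0°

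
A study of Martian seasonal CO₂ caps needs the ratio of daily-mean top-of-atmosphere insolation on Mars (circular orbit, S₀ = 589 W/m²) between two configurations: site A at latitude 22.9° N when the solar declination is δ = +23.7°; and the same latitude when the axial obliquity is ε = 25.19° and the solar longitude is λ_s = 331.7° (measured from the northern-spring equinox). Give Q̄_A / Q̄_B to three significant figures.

— Configuration A (φ=+22.9°):
cos H₀ = −tan(+22.9°) tan(+23.700°) = -0.1854, H₀ = 1.7573 rad.
Bracket: H₀ sin φ sin δ + cos φ cos δ sin H₀ = 1.7573×0.38912×0.40195 + 0.92119×0.91566×0.98266 = 0.274854 + 0.828871 = 1.103725.
Q̄ = (S₀/π) × [bracket] = (589/π) × 1.103725 = 206.93 W/m².
— Configuration B (φ=+22.9°):
Solar declination: sin δ = sin ε · sin λ_s = sin 25.19° × sin 331.7° = -0.20178, so δ = -11.641°.
cos H₀ = −tan(+22.9°) tan(-11.641°) = 0.0870, H₀ = 1.4837 rad.
Bracket: H₀ sin φ sin δ + cos φ cos δ sin H₀ = 1.4837×0.38912×-0.20178 + 0.92119×0.97943×0.99621 = -0.116495 + 0.898822 = 0.782327.
Q̄ = (S₀/π) × [bracket] = (589/π) × 0.782327 = 146.67 W/m².
Ratio Q̄_A / Q̄_B = 206.93 / 146.67 = 1.411.

Q̄_A / Q̄_B ≈ 1.41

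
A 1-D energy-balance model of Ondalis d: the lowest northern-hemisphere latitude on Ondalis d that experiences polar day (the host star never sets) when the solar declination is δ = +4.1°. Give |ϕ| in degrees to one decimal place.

Polar day requires cos h₀ = −tan ϕ tan δ ≤ −1, i.e. tan ϕ tan δ ≥ 1.
The boundary is |tan ϕ| · |tan δ| = 1, so |ϕ| = 90° − |δ| = 90° − 4.1° = 85.9° in the northern hemisphere.

|ϕ| = 85.9°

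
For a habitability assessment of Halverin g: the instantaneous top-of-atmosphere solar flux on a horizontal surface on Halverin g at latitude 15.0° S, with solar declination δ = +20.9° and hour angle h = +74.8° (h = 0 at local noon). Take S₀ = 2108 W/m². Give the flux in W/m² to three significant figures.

cos θ_z = sin φ sin δ + cos φ cos δ cos h = -0.092331 + 0.236592 = 0.144261.
Flux = S₀ · cos θ_z = 2108 × 0.144261 = 304.1 W/m².

304 W/m²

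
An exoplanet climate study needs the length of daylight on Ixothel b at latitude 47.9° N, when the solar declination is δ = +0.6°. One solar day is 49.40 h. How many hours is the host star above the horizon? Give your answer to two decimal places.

24.88 h

cos h₀ = −tan ϕ · tan δ = −tan(+47.9°) × tan(+0.600°) = -0.0116, so h₀ = 1.5824 rad = 90.66°.
Daylight = 2h₀/(2π) × 49.40 h = (1.5824/π) × 49.40 = 24.88 h.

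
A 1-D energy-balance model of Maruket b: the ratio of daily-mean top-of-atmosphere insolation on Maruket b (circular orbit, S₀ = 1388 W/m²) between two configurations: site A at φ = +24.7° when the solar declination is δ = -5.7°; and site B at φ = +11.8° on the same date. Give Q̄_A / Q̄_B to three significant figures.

Q̄_A / Q̄_B ≈ 0.891

— Configuration A (φ=+24.7°):
cos H₀ = −tan(+24.7°) tan(-5.700°) = 0.0459, H₀ = 1.5249 rad.
Bracket: H₀ sin φ sin δ + cos φ cos δ sin H₀ = 1.5249×0.41787×-0.09932 + 0.90851×0.99506×0.99895 = -0.063288 + 0.903073 = 0.839785.
Q̄ = (S₀/π) × [bracket] = (1388/π) × 0.839785 = 371.03 W/m².
— Configuration B (φ=+11.8°):
cos H₀ = −tan(+11.8°) tan(-5.700°) = 0.0209, H₀ = 1.5499 rad.
Bracket: H₀ sin φ sin δ + cos φ cos δ sin H₀ = 1.5499×0.20450×-0.09932 + 0.97887×0.99506×0.99978 = -0.031480 + 0.973820 = 0.942340.
Q̄ = (S₀/π) × [bracket] = (1388/π) × 0.942340 = 416.34 W/m².
Ratio Q̄_A / Q̄_B = 371.03 / 416.34 = 0.8912.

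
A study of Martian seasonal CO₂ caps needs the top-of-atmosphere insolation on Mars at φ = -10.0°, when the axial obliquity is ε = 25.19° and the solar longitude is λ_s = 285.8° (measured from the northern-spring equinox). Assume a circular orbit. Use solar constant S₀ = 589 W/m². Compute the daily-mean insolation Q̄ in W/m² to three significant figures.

Q̄ ≈ 190 W/m²

Solar declination: sin δ = sin ε · sin λ_s = sin 25.19° × sin 285.8° = -0.40954, so δ = -24.176°.
cos H₀ = −tan(-10.0°) tan(-24.176°) = -0.0792, H₀ = 1.6500 rad.
Bracket: H₀ sin φ sin δ + cos φ cos δ sin H₀ = 1.6500×-0.17365×-0.40954 + 0.98481×0.91229×0.99686 = 0.117342 + 0.895611 = 1.012953.
Q̄ = (S₀/π) × [bracket] = (589/π) × 1.012953 = 189.9 W/m².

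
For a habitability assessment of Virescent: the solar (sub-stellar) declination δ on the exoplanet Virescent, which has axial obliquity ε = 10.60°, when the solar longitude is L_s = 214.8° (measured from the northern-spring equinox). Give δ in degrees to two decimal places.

sin δ = sin ε · sin L_s = sin 10.60° × sin 214.8° = -0.104984.
δ = arcsin(-0.104984) = -6.03°.

δ = -6.03°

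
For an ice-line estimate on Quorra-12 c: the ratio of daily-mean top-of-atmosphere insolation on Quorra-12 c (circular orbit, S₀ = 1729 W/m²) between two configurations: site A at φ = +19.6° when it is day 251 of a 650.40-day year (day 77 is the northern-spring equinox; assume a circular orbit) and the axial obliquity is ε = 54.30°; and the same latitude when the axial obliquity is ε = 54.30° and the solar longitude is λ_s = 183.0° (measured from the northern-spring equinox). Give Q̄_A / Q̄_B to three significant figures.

Q̄_A / Q̄_B ≈ 1.14

— Configuration A (φ=+19.6°):
Solar longitude: λ_s = 360° × (251 − 77)/650.40 = 96.310°.
sin δ = sin 54.30° × sin 96.310° = 0.80716, so δ = +53.820°.
cos H₀ = −tan(+19.6°) tan(+53.820°) = -0.4869, H₀ = 2.0793 rad.
Bracket: H₀ sin φ sin δ + cos φ cos δ sin H₀ = 2.0793×0.33545×0.80716 + 0.94206×0.59033×0.87347 = 0.562995 + 0.485760 = 1.048755.
Q̄ = (S₀/π) × [bracket] = (1729/π) × 1.048755 = 577.19 W/m².
— Configuration B (φ=+19.6°):
Solar declination: sin δ = sin ε · sin λ_s = sin 54.30° × sin 183.0° = -0.04250, so δ = -2.436°.
cos H₀ = −tan(+19.6°) tan(-2.436°) = 0.0151, H₀ = 1.5556 rad.
Bracket: H₀ sin φ sin δ + cos φ cos δ sin H₀ = 1.5556×0.33545×-0.04250 + 0.94206×0.99910×0.99989 = -0.022178 + 0.941109 = 0.918931.
Q̄ = (S₀/π) × [bracket] = (1729/π) × 0.918931 = 505.74 W/m².
Ratio Q̄_A / Q̄_B = 577.19 / 505.74 = 1.141.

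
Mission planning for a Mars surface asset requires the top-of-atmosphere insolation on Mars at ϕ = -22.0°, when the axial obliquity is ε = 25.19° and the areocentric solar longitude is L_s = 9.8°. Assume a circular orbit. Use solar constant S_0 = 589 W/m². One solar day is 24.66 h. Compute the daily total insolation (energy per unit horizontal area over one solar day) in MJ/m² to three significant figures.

14.7 MJ/m²

sin δ = sin 25.19° × sin 9.8° = 0.07244, so δ = +4.154°.
cos h₀ = −tan(-22.0°) tan(+4.154°) = 0.0293, h₀ = 1.5414 rad.
Bracket: h₀ sin ϕ sin δ + cos ϕ cos δ sin h₀ = 1.5414×-0.37461×0.07244 + 0.92718×0.99737×0.99957 = -0.041829 + 0.924344 = 0.882515.
Q̄ = (S_0/π) × [bracket] = (589/π) × 0.882515 = 165.46 W/m².
Daily total = Q̄ × 24.66 h × 3600 s/h = 165.46 × 24.66 × 3600 / 10⁶ = 14.69 MJ/m².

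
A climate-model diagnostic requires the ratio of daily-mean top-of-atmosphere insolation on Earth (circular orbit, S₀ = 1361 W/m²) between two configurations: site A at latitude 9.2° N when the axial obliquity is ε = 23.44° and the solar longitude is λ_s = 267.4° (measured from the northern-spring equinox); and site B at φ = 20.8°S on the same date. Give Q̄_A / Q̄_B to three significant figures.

Q̄_A / Q̄_B ≈ 0.741

— Configuration A (φ=+9.2°):
Solar declination: sin δ = sin ε · sin λ_s = sin 23.44° × sin 267.4° = -0.39738, so δ = -23.414°.
cos H₀ = −tan(+9.2°) tan(-23.414°) = 0.0701, H₀ = 1.5006 rad.
Bracket: H₀ sin φ sin δ + cos φ cos δ sin H₀ = 1.5006×0.15988×-0.39738 + 0.98714×0.91765×0.99754 = -0.095338 + 0.903621 = 0.808283.
Q̄ = (S₀/π) × [bracket] = (1361/π) × 0.808283 = 350.16 W/m².
— Configuration B (φ=-20.8°):
cos H₀ = −tan(-20.8°) tan(-23.414°) = -0.1645, H₀ = 1.7360 rad.
Bracket: H₀ sin φ sin δ + cos φ cos δ sin H₀ = 1.7360×-0.35511×-0.39738 + 0.93483×0.91765×0.98638 = 0.244973 + 0.846163 = 1.091136.
Q̄ = (S₀/π) × [bracket] = (1361/π) × 1.091136 = 472.70 W/m².
Ratio Q̄_A / Q̄_B = 350.16 / 472.70 = 0.7408.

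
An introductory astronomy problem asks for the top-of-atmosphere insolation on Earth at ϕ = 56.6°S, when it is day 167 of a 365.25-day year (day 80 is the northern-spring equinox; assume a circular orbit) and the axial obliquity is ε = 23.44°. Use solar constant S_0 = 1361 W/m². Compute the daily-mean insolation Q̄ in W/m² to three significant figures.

Solar longitude: L_s = 360° × (167 − 80)/365.25 = 85.749°.
sin δ = sin 23.44° × sin 85.749° = 0.39669, so δ = +23.372°.
cos h₀ = −tan(-56.6°) tan(+23.372°) = 0.6554, h₀ = 0.8561 rad.
Bracket: h₀ sin ϕ sin δ + cos ϕ cos δ sin h₀ = 0.8561×-0.83485×0.39669 + 0.55048×0.91795×0.75529 = -0.283520 + 0.381658 = 0.098138.
Q̄ = (S_0/π) × [bracket] = (1361/π) × 0.098138 = 42.52 W/m².

Q̄ ≈ 42.5 W/m²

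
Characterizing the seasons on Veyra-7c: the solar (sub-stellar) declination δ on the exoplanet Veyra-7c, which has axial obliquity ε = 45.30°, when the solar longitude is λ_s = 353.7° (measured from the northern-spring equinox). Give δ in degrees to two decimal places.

sin δ = sin ε · sin λ_s = sin 45.30° × sin 353.7° = -0.077999.
δ = arcsin(-0.077999) = -4.47°.

δ = -4.47°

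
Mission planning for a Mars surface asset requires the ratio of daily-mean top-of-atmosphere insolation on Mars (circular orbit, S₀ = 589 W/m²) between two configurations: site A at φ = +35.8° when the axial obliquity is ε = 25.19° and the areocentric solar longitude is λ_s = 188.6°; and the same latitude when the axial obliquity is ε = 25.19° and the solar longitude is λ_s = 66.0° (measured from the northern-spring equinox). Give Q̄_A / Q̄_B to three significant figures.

— Configuration A (φ=+35.8°):
sin δ = sin 25.19° × sin 188.6° = -0.06365, so δ = -3.649°.
cos H₀ = −tan(+35.8°) tan(-3.649°) = 0.0460, H₀ = 1.5248 rad.
Bracket: H₀ sin φ sin δ + cos φ cos δ sin H₀ = 1.5248×0.58496×-0.06365 + 0.81106×0.99797×0.99894 = -0.056772 + 0.808556 = 0.751784.
Q̄ = (S₀/π) × [bracket] = (589/π) × 0.751784 = 140.95 W/m².
— Configuration B (φ=+35.8°):
Solar declination: sin δ = sin ε · sin λ_s = sin 25.19° × sin 66.0° = 0.38882, so δ = +22.881°.
cos H₀ = −tan(+35.8°) tan(+22.881°) = -0.3044, H₀ = 1.8801 rad.
Bracket: H₀ sin φ sin δ + cos φ cos δ sin H₀ = 1.8801×0.58496×0.38882 + 0.81106×0.92131×0.95255 = 0.427618 + 0.711781 = 1.139399.
Q̄ = (S₀/π) × [bracket] = (589/π) × 1.139399 = 213.62 W/m².
Ratio Q̄_A / Q̄_B = 140.95 / 213.62 = 0.6598.

Q̄_A / Q̄_B ≈ 0.660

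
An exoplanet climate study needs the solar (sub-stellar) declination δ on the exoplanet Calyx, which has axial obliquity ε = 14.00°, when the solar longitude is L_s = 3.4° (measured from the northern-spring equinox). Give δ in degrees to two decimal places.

sin δ = sin ε · sin L_s = sin 14.00° × sin 3.4° = 0.014348.
δ = arcsin(0.014348) = +0.82°.

δ = +0.82°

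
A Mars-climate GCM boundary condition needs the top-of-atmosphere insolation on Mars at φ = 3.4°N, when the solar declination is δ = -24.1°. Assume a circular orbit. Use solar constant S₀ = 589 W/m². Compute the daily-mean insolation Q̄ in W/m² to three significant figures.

Q̄ ≈ 164 W/m²

cos H₀ = −tan(+3.4°) tan(-24.100°) = 0.0266, H₀ = 1.5442 rad.
Bracket: H₀ sin φ sin δ + cos φ cos δ sin H₀ = 1.5442×0.05931×-0.40833 + 0.99824×0.91283×0.99965 = -0.037398 + 0.910904 = 0.873506.
Q̄ = (S₀/π) × [bracket] = (589/π) × 0.873506 = 163.8 W/m².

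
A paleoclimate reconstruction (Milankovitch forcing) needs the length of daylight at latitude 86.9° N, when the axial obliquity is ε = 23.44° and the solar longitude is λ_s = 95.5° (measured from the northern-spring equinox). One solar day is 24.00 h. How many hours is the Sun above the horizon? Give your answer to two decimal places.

24.00 h

Solar declination: sin δ = sin ε · sin λ_s = sin 23.44° × sin 95.5° = 0.39596, so δ = +23.326°.
Sunrise equation: cos H₀ = −tan φ · tan δ = -7.9619 ≤ −1, so the Sun never sets (polar day) and H₀ = π.
Daylight = 2H₀/(2π) × 24.00 h = (3.1416/π) × 24.00 = 24.00 h.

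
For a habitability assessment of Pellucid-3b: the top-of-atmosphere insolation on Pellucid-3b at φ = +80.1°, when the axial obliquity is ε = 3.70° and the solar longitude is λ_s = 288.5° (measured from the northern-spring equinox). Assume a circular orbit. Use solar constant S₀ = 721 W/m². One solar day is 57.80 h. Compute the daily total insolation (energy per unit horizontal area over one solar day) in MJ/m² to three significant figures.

4.18 MJ/m²

Solar declination: sin δ = sin ε · sin λ_s = sin 3.70° × sin 288.5° = -0.06120, so δ = -3.509°.
cos H₀ = −tan(+80.1°) tan(-3.509°) = 0.3513, H₀ = 1.2118 rad.
Bracket: H₀ sin φ sin δ + cos φ cos δ sin H₀ = 1.2118×0.98511×-0.06120 + 0.17193×0.99813×0.93626 = -0.073058 + 0.160670 = 0.087612.
Q̄ = (S₀/π) × [bracket] = (721/π) × 0.087612 = 20.107 W/m².
Daily total = Q̄ × 57.80 h × 3600 s/h = 20.107 × 57.80 × 3600 / 10⁶ = 4.184 MJ/m².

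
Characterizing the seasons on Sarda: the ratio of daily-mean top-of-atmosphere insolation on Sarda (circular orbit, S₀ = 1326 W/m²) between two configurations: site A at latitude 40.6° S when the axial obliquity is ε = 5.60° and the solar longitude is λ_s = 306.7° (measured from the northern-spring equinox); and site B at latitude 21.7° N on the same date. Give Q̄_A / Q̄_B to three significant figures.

— Configuration A (φ=-40.6°):
Solar declination: sin δ = sin ε · sin λ_s = sin 5.60° × sin 306.7° = -0.07824, so δ = -4.487°.
cos H₀ = −tan(-40.6°) tan(-4.487°) = -0.0673, H₀ = 1.6381 rad.
Bracket: H₀ sin φ sin δ + cos φ cos δ sin H₀ = 1.6381×-0.65077×-0.07824 + 0.75927×0.99693×0.99774 = 0.083406 + 0.755228 = 0.838634.
Q̄ = (S₀/π) × [bracket] = (1326/π) × 0.838634 = 353.97 W/m².
— Configuration B (φ=+21.7°):
cos H₀ = −tan(+21.7°) tan(-4.487°) = 0.0312, H₀ = 1.5396 rad.
Bracket: H₀ sin φ sin δ + cos φ cos δ sin H₀ = 1.5396×0.36975×-0.07824 + 0.92913×0.99693×0.99951 = -0.044539 + 0.925824 = 0.881285.
Q̄ = (S₀/π) × [bracket] = (1326/π) × 0.881285 = 371.97 W/m².
Ratio Q̄_A / Q̄_B = 353.97 / 371.97 = 0.9516.

Q̄_A / Q̄_B ≈ 0.952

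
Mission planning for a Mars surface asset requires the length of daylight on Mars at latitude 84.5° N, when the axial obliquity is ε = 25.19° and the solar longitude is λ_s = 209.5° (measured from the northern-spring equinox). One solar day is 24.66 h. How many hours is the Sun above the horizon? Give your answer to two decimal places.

0.00 h

Solar declination: sin δ = sin ε · sin λ_s = sin 25.19° × sin 209.5° = -0.20959, so δ = -12.098°.
cos H₀ = −tan φ · tan δ = 2.2261 ≥ 1, so the Sun never rises (polar night) and H₀ = 0.
Daylight = 2H₀/(2π) × 24.66 h = (0.0000/π) × 24.66 = 0.00 h.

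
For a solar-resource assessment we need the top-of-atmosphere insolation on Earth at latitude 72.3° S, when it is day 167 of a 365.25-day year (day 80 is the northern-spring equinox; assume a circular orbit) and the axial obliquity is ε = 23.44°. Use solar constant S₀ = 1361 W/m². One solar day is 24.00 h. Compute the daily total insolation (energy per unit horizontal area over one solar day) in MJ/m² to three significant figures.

Solar longitude: λ_s = 360° × (167 − 80)/365.25 = 85.749°.
sin δ = sin 23.44° × sin 85.749° = 0.39669, so δ = +23.372°.
cos H₀ = −tan(-72.3°) tan(+23.372°) = 1.3541 ≥ 1 ⇒ polar night, H₀ = 0 and Q̄ = 0.
Daily total = Q̄ × 24.00 h × 3600 s/h = 0.00 MJ/m².

0.00 MJ/m²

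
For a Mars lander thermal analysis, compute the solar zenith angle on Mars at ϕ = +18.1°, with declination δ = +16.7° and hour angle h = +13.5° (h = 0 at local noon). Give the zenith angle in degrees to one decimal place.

θ_z = 13.0°

cos θ_z = sin ϕ sin δ + cos ϕ cos δ cos h = 0.089276 + 0.885270 = 0.974546.
θ_z = arccos(0.974546) = 13.0°.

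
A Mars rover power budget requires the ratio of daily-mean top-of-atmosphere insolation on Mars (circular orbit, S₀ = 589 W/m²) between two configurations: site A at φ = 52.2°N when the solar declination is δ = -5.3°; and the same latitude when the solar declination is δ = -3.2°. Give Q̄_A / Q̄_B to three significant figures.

— Configuration A (φ=+52.2°):
cos H₀ = −tan(+52.2°) tan(-5.300°) = 0.1196, H₀ = 1.4509 rad.
Bracket: H₀ sin φ sin δ + cos φ cos δ sin H₀ = 1.4509×0.79016×-0.09237 + 0.61291×0.99572×0.99282 = -0.105897 + 0.605905 = 0.500008.
Q̄ = (S₀/π) × [bracket] = (589/π) × 0.500008 = 93.744 W/m².
— Configuration B (φ=+52.2°):
cos H₀ = −tan(+52.2°) tan(-3.200°) = 0.0721, H₀ = 1.4987 rad.
Bracket: H₀ sin φ sin δ + cos φ cos δ sin H₀ = 1.4987×0.79016×-0.05582 + 0.61291×0.99844×0.99740 = -0.066103 + 0.610363 = 0.544260.
Q̄ = (S₀/π) × [bracket] = (589/π) × 0.544260 = 102.04 W/m².
Ratio Q̄_A / Q̄_B = 93.744 / 102.04 = 0.9187.

Q̄_A / Q̄_B ≈ 0.919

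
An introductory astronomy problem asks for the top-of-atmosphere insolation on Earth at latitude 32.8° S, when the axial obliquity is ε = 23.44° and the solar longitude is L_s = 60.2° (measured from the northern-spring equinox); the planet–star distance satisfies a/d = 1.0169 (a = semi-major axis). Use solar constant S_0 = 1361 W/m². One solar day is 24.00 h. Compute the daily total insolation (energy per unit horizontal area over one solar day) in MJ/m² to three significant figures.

Solar declination: sin δ = sin ε · sin L_s = sin 23.44° × sin 60.2° = 0.34519, so δ = +20.193°.
cos h₀ = −tan(-32.8°) tan(+20.193°) = 0.2370, h₀ = 1.3315 rad.
Bracket: h₀ sin ϕ sin δ + cos ϕ cos δ sin h₀ = 1.3315×-0.54171×0.34519 + 0.84057×0.93853×0.97150 = -0.248981 + 0.766417 = 0.517436.
Inverse-square distance factor (a/d)² = 1.0169² = 1.034086.
Q̄ = (S_0/π) × 1.034086 × [bracket] = (1361/π) × 1.034086 × 0.517436 = 231.80 W/m².
Daily total = Q̄ × 24.00 h × 3600 s/h = 231.80 × 24.00 × 3600 / 10⁶ = 20.03 MJ/m².

20.0 MJ/m²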